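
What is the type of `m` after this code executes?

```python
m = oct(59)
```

oct() returns str representation

str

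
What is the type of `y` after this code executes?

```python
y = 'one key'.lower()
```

str.lower() returns str

str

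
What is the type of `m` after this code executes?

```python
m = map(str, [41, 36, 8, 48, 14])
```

map() returns a map iterator object

map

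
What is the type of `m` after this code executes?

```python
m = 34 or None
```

'or' returns first truthy value (34, int)

int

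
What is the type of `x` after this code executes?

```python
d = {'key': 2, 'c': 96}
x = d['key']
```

Accessing dict[str, int] with key 'key' returns int value 2

int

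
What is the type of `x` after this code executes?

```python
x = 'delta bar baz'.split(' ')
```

str.split() returns list

list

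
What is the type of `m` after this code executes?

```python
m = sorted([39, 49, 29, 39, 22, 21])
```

sorted() always returns list

list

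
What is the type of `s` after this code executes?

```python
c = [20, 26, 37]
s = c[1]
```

Indexing a list of ints returns int (c[1] = 26)

int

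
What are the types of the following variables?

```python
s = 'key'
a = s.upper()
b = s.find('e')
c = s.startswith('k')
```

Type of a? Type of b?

str.upper() returns str; str.find() returns int

str, int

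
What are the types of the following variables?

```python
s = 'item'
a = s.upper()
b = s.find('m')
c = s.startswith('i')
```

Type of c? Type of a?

str.startswith() returns bool; str.upper() returns str

bool, str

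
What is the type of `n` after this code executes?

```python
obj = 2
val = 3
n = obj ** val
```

int ** positive int returns int (2 ** 3 = 8)

int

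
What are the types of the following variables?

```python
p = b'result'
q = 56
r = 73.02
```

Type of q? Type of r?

q is int; r is float

int, float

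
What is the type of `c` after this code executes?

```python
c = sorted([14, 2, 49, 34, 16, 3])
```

sorted() always returns list

list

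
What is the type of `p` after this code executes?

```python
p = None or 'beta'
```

'or' with None returns the other value ('beta', str)

str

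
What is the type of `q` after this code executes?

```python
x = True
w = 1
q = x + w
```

bool + int returns int (True is 1, so 1 + 1 = 2)

int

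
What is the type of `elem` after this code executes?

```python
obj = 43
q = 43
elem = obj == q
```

Equality comparison returns bool

bool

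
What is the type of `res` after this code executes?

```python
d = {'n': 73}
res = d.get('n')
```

dict.get() returns the value (int) when key is found

int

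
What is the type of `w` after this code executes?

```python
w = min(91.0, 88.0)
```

min() of floats returns float

float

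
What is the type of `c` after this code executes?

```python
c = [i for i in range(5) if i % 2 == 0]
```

A list comprehension [...] produces a list

list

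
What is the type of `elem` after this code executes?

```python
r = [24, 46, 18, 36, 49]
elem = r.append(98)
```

list.append() returns None (mutates in place)

NoneType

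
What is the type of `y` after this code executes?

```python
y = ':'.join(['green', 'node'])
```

str.join() returns str

str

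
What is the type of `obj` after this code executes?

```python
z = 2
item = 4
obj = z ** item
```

int ** positive int returns int (2 ** 4 = 16)

int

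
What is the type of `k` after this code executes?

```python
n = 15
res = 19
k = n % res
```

int % int returns int (15 % 19 = 15)

int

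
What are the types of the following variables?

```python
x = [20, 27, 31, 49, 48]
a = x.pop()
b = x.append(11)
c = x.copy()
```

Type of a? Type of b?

list.pop() returns the element (int); list.append() returns None

int, NoneType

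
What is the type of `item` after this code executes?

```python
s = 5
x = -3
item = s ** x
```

int ** negative int returns float

float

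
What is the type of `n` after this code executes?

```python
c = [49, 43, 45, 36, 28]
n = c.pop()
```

list.pop() returns the popped element (int here)

int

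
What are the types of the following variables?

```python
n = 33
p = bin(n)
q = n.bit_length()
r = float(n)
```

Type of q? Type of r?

int.bit_length() returns int; float() returns float

int, float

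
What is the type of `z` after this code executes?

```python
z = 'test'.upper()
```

str.upper() returns str

str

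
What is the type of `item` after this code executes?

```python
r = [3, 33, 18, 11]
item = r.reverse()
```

list.reverse() returns None

NoneType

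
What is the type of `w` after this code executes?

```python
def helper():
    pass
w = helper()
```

A function with no return statement returns None

NoneType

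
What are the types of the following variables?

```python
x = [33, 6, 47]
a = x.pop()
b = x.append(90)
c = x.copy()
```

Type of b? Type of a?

list.append() returns None; list.pop() returns the element (int)

NoneType, int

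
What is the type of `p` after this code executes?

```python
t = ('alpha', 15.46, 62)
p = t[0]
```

Index 0 of tuple is 'alpha' which is str

str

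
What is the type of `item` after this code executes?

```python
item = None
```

None has type NoneType

NoneType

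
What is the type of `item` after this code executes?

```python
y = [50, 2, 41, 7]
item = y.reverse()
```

list.reverse() returns None

NoneType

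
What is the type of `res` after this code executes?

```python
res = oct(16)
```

oct() returns str representation

str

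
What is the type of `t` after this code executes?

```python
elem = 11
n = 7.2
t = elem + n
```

int + float returns float (11 + 7.2 = 18.2)

float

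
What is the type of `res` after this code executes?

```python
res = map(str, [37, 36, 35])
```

map() returns a map iterator object

map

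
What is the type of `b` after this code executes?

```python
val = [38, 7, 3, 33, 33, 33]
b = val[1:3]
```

Slicing a list always returns a list

list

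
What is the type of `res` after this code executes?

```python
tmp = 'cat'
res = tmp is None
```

'is' comparison returns bool

bool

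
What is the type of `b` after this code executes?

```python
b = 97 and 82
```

'and' returns the last value when all truthy (82, which is int)

int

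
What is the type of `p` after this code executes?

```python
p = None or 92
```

'or' with None returns the other value (92, int)

int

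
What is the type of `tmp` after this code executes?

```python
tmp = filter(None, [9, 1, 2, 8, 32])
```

filter() returns a filter iterator object

filter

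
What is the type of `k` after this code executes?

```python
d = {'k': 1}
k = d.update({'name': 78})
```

dict.update() returns None

NoneType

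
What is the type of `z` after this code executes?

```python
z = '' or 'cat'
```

'or' returns first truthy value ('cat', which is str)

str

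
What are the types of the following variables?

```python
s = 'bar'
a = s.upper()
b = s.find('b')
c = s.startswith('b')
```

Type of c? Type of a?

str.startswith() returns bool; str.upper() returns str

bool, str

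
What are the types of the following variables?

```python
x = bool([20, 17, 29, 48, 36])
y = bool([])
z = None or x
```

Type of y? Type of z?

bool() returns bool; None or <bool> returns the bool

bool, bool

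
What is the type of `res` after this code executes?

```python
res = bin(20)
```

bin() returns str representation

str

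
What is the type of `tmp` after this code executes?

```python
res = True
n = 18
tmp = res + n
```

bool + int returns int (True is 1, so 1 + 18 = 19)

int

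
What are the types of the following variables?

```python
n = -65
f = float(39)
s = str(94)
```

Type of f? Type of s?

f is float; s is str

float, str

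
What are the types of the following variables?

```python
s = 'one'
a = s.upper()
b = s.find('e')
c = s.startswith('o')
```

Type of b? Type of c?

str.find() returns int; str.startswith() returns bool

int, bool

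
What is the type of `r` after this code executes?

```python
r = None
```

None has type NoneType

NoneType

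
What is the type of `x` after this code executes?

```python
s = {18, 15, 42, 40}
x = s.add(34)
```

set.add() returns None (mutates in place)

NoneType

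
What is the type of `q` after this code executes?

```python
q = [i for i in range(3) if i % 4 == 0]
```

A list comprehension [...] produces a list

list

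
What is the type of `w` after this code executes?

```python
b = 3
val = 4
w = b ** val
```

int ** positive int returns int (3 ** 4 = 81)

int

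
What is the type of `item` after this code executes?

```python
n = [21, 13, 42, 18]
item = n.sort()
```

list.sort() returns None (sorts in place)

NoneType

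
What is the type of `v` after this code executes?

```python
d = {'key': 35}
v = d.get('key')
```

dict.get() returns the value (int) when key is found

int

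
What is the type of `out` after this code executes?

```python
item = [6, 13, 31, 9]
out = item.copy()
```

list.copy() returns list

list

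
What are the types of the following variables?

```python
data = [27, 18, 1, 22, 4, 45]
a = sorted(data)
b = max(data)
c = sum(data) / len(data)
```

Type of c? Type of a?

int / int returns float; sorted() returns list

float, list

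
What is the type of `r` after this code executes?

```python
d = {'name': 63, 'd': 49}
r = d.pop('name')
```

dict.pop() returns the value (int)

int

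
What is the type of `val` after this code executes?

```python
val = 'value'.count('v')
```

str.count() returns int

int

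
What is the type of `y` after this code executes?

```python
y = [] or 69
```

'or' returns first truthy value (69, which is int)

int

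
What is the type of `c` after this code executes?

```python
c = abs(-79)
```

abs() of int returns int

int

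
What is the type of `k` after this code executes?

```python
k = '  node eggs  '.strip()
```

str.strip() returns str

str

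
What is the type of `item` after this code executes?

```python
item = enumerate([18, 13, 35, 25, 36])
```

enumerate() returns an enumerate iterator object

enumerate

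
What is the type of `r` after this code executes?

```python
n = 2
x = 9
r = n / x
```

int / int always returns float in Python 3 (2 / 9 = 0.222222)

float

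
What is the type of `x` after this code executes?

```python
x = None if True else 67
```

Ternary: condition is True, if branch (None) taken → NoneType

NoneType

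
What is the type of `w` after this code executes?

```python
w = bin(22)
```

bin() returns str representation

str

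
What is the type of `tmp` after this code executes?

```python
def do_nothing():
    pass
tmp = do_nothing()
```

A function with no return statement returns None

NoneType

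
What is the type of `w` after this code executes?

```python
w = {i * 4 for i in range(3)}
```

A set comprehension {expr for x in iterable} produces a set

set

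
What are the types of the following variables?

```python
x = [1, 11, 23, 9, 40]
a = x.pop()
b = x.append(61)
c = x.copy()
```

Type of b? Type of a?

list.append() returns None; list.pop() returns the element (int)

NoneType, int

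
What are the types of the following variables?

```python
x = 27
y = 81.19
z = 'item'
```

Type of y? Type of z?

y is float; z is str

float, str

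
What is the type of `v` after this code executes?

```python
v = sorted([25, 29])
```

sorted() always returns list

list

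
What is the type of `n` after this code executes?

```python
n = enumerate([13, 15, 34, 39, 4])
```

enumerate() returns an enumerate iterator object

enumerate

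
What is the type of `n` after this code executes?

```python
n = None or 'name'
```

'or' with None returns the other value ('name', str)

str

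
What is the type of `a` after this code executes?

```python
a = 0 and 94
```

'and' returns the first falsy value (0, which is int)

int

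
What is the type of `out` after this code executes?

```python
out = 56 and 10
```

'and' returns the last value when all truthy (10, which is int)

int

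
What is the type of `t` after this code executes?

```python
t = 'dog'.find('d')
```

str.find() returns int (index, or -1)

int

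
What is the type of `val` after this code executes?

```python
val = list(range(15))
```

list(range(...)) returns list

list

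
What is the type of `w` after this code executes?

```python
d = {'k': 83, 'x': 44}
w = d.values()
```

.values() returns a dict_values view object

dict_values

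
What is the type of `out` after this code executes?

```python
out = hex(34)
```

hex() returns str representation

str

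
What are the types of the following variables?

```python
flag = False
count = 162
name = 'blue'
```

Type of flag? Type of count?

flag is bool; count is int

bool, int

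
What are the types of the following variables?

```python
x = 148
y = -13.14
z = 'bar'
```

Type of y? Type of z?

y is float; z is str

float, str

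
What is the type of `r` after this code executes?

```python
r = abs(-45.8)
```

abs() of float returns float

float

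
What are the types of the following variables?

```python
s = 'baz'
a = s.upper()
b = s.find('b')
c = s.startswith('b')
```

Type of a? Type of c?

str.upper() returns str; str.startswith() returns bool

str, bool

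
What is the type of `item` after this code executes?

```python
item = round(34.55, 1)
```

round() with ndigits arg returns float

float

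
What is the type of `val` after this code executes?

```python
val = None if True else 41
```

Ternary: condition is True, if branch (None) taken → NoneType

NoneType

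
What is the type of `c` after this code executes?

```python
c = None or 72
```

'or' with None returns the other value (72, int)

int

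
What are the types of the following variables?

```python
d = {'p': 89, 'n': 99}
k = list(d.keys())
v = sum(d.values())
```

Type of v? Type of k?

sum of int values returns int; list(...) returns list

int, list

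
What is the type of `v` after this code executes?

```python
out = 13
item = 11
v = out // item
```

int // int returns int (13 // 11 = 1)

int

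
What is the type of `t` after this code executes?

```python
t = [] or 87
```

'or' returns first truthy value (87, which is int)

int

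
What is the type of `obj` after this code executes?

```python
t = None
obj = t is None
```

'is' comparison returns bool

bool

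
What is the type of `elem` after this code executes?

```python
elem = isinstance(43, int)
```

isinstance() returns bool

bool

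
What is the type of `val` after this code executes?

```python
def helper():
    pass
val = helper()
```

A function with no return statement returns None

NoneType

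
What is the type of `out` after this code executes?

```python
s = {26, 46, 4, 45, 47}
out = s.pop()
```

Popping from a set of ints returns int

int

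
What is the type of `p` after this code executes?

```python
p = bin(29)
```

bin() returns str representation

str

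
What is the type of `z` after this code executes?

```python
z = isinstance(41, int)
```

isinstance() returns bool

bool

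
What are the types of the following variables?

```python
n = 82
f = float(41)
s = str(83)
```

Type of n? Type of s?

n is int; s is str

int, str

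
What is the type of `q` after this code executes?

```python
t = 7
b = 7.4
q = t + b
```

int + float returns float (7 + 7.4 = 14.4)

float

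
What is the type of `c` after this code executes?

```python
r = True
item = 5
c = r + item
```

bool + int returns int (True is 1, so 1 + 5 = 6)

int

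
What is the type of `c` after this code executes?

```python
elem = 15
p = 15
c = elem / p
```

int / int always returns float in Python 3 (15 / 15 = 1)

float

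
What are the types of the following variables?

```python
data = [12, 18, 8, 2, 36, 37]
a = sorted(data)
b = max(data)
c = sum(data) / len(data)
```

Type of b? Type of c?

max of ints returns int; int / int returns float

int, float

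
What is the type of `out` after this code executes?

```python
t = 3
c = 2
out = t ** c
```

int ** positive int returns int (3 ** 2 = 9)

int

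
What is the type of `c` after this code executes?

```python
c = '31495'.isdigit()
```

str.isdigit() returns bool

bool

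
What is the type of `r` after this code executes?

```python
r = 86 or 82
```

'or' returns the first truthy value (86, which is int)

int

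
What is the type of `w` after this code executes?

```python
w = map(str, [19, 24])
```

map() returns a map iterator object

map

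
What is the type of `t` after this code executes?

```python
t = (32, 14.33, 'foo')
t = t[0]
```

Index 0 of tuple is 32 which is int

int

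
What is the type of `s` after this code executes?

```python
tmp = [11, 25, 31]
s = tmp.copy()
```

list.copy() returns list

list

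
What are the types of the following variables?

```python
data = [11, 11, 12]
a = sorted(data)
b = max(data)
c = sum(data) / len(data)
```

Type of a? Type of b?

sorted() returns list; max of ints returns int

list, int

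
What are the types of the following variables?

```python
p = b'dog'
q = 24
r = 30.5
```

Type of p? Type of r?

p is bytes; r is float

bytes, float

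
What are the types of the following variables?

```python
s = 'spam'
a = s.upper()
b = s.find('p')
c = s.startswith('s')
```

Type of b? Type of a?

str.find() returns int; str.upper() returns str

int, str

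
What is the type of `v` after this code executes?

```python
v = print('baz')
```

print() returns None

NoneType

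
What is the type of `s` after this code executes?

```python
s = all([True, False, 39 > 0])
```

all() returns bool

bool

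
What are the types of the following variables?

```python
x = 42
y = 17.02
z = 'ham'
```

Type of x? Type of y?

x is int; y is float

int, float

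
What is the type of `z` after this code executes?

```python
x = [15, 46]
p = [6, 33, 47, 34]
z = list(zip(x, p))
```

list(zip(...)) returns a list of tuples

list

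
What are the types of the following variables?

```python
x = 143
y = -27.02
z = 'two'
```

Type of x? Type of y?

x is int; y is float

int, float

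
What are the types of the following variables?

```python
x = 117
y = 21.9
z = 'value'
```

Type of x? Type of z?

x is int; z is str

int, str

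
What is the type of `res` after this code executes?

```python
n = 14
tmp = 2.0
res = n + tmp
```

int + float returns float (14 + 2.0 = 16.0)

float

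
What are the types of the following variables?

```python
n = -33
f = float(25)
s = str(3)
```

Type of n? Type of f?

n is int; f is float

int, float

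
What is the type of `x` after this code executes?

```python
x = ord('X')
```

ord() returns int (Unicode code point)

int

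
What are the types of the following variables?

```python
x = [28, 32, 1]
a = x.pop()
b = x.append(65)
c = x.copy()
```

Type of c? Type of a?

list.copy() returns list; list.pop() returns the element (int)

list, int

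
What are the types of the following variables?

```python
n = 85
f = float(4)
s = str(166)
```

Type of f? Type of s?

f is float; s is str

float, str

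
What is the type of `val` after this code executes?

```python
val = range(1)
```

range() returns a range object

range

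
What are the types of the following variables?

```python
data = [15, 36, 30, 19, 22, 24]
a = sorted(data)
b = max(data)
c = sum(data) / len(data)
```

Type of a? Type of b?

sorted() returns list; max of ints returns int

list, int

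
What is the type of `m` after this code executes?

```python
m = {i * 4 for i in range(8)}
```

A set comprehension {expr for x in iterable} produces a set

set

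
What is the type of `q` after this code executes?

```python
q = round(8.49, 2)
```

round() with ndigits arg returns float

float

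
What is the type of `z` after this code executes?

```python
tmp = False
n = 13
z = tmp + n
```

bool + int returns int (False is 0, so 0 + 13 = 13)

int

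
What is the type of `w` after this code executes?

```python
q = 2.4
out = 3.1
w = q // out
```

float // float returns float (floor division preserves float type)

float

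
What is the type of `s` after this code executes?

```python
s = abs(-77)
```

abs() of int returns int

int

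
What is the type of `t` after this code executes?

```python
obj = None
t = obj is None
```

'is' comparison returns bool

bool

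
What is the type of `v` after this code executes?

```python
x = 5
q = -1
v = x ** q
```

int ** negative int returns float

float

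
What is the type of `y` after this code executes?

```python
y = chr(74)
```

chr() returns str (single character)

str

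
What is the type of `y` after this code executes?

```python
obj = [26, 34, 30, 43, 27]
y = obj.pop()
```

list.pop() returns the popped element (int here)

int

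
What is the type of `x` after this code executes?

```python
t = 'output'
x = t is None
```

'is' comparison returns bool

bool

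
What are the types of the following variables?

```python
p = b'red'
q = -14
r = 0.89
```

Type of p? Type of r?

p is bytes; r is float

bytes, float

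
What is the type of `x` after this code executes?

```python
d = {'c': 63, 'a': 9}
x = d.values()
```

.values() returns a dict_values view object

dict_values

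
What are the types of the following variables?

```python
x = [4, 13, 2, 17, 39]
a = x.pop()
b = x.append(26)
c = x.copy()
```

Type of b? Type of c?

list.append() returns None; list.copy() returns list

NoneType, list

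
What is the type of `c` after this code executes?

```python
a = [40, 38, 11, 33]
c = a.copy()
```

list.copy() returns list

list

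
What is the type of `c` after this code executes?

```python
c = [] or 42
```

'or' returns first truthy value (42, which is int)

int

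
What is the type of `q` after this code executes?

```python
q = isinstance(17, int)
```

isinstance() returns bool

bool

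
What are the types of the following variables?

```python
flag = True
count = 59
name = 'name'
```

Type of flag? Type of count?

flag is bool; count is int

bool, int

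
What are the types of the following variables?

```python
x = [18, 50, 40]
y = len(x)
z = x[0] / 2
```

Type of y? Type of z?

len() returns int; int / int returns float

int, float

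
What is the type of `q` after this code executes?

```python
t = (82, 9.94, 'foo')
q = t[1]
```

Index 1 of tuple is 9.94 which is float

float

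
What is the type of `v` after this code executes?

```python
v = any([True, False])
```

any() returns bool

bool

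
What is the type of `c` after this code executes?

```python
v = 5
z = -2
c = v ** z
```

int ** negative int returns float

float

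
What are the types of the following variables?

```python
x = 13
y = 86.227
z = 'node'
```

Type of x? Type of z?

x is int; z is str

int, str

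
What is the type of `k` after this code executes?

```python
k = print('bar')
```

print() returns None

NoneType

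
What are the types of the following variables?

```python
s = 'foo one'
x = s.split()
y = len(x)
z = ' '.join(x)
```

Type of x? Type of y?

str.split() returns list; len() returns int

list, int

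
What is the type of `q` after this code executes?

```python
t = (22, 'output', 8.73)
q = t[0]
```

Index 0 of tuple is 22 which is int

int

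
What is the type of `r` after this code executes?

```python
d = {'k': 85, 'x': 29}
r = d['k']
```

Accessing dict[str, int] with key 'k' returns int value 85

int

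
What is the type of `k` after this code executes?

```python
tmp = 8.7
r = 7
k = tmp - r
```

float - int returns float (8.7 - 7 = 1.7)

float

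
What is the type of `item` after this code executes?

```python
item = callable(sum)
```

callable() returns bool

bool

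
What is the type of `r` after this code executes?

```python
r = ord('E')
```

ord() returns int (Unicode code point)

int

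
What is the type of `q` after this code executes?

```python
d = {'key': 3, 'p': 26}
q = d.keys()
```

.keys() returns a dict_keys view object

dict_keys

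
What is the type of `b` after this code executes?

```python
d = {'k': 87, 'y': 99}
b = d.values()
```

.values() returns a dict_values view object

dict_values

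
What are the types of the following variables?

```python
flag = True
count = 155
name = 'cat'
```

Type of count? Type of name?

count is int; name is str

int, str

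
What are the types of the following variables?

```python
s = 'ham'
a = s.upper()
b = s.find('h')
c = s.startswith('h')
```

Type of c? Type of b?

str.startswith() returns bool; str.find() returns int

bool, int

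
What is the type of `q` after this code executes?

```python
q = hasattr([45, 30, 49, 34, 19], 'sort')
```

hasattr() returns bool

bool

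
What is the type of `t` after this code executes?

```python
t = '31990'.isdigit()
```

str.isdigit() returns bool

bool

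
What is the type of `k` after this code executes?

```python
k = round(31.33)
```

round() with no ndigits arg returns int

int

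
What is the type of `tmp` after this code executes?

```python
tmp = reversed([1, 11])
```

reversed() on a list returns a list_reverseiterator

list_reverseiterator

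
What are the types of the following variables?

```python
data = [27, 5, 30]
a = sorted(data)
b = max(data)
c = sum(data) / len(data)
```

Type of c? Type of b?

int / int returns float; max of ints returns int

float, int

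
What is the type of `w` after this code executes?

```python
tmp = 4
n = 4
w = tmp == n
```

Equality comparison returns bool

bool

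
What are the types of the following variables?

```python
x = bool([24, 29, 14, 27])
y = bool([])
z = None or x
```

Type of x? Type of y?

bool() returns bool; bool() returns bool

bool, bool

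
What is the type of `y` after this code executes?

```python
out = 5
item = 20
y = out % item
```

int % int returns int (5 % 20 = 5)

int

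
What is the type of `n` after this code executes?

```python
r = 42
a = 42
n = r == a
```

Equality comparison returns bool

bool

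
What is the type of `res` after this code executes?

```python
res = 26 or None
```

'or' returns first truthy value (26, int)

int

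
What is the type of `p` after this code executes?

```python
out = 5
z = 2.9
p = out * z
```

int * float returns float (5 * 2.9 = 14.5)

float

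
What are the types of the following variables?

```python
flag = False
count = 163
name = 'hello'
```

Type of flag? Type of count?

flag is bool; count is int

bool, int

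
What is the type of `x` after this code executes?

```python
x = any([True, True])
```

any() returns bool

bool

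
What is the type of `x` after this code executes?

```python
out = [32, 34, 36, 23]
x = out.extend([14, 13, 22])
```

list.extend() returns None

NoneType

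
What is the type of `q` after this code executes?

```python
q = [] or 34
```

'or' returns first truthy value (34, which is int)

int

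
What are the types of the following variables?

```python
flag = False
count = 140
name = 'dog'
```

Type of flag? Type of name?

flag is bool; name is str

bool, str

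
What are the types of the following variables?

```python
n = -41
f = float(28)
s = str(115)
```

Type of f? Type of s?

f is float; s is str

float, str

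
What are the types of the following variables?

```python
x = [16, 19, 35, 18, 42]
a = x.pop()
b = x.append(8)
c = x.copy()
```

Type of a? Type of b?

list.pop() returns the element (int); list.append() returns None

int, NoneType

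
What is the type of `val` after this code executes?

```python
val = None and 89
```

'and' returns first falsy value (None)

NoneType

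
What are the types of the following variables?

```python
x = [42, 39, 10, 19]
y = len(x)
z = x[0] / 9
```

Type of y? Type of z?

len() returns int; int / int returns float

int, float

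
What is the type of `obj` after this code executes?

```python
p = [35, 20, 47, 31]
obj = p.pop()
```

list.pop() returns the popped element (int here)

int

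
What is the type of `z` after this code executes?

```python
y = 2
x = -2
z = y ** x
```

int ** negative int returns float

float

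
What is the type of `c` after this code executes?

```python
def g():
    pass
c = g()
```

A function with no return statement returns None

NoneType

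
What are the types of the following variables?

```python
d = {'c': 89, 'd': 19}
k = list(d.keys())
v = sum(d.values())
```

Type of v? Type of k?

sum of int values returns int; list(...) returns list

int, list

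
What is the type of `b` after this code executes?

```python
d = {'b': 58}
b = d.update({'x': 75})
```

dict.update() returns None

NoneType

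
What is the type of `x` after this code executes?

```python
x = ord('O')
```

ord() returns int (Unicode code point)

int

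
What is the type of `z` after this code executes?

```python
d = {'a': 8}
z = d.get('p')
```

dict.get() returns None when key 'p' is not found and no default given

NoneType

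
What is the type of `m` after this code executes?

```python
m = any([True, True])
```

any() returns bool

bool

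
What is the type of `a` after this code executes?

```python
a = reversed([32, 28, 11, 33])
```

reversed() on a list returns a list_reverseiterator

list_reverseiterator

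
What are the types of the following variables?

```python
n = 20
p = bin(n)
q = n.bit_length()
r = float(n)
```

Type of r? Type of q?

float() returns float; int.bit_length() returns int

float, int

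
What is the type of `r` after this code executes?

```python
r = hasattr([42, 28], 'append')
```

hasattr() returns bool

bool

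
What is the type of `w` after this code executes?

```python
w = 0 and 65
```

'and' returns the first falsy value (0, which is int)

int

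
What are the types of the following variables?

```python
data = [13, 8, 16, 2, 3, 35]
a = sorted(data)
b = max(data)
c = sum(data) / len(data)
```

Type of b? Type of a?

max of ints returns int; sorted() returns list

int, list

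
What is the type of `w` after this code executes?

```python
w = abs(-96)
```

abs() of int returns int

int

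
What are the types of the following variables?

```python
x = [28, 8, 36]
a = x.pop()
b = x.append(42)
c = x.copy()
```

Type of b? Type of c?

list.append() returns None; list.copy() returns list

NoneType, list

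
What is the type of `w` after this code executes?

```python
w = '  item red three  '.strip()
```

str.strip() returns str

str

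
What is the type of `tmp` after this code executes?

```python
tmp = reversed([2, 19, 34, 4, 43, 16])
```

reversed() on a list returns a list_reverseiterator

list_reverseiterator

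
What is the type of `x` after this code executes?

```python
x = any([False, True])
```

any() returns bool

bool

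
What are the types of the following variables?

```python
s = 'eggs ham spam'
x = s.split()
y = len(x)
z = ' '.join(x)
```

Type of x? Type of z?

str.split() returns list; str.join() returns str

list, str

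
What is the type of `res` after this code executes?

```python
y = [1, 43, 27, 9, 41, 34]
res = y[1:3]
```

Slicing a list always returns a list

list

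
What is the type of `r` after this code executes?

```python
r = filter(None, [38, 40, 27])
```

filter() returns a filter iterator object

filter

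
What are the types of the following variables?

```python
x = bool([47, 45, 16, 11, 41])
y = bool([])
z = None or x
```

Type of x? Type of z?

bool() returns bool; None or <bool> returns the bool

bool, bool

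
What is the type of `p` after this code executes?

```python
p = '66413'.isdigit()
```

str.isdigit() returns bool

bool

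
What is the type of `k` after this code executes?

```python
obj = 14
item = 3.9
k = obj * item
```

int * float returns float (14 * 3.9 = 54.6)

float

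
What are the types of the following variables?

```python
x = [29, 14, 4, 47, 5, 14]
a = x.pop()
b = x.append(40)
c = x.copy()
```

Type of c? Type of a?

list.copy() returns list; list.pop() returns the element (int)

list, int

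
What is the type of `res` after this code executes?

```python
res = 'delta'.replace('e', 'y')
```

str.replace() returns str

str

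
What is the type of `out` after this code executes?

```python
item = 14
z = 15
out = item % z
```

int % int returns int (14 % 15 = 14)

int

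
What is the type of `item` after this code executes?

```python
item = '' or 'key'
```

'or' returns first truthy value ('key', which is str)

str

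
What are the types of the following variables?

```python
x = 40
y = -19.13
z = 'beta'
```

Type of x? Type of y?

x is int; y is float

int, float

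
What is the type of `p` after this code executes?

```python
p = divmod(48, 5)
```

divmod() returns a tuple (quotient, remainder)

tuple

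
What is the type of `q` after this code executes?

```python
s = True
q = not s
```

'not' always returns bool

bool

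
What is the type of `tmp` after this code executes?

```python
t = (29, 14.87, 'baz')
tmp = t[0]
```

Index 0 of tuple is 29 which is int

int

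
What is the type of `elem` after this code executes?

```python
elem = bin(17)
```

bin() returns str representation

str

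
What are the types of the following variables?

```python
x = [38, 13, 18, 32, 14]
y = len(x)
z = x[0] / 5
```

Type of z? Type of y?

int / int returns float; len() returns int

float, int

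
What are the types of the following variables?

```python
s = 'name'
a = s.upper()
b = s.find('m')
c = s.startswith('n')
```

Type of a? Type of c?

str.upper() returns str; str.startswith() returns bool

str, bool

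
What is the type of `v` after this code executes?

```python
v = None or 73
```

'or' with None returns the other value (73, int)

int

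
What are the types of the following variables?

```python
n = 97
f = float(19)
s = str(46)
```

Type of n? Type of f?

n is int; f is float

int, float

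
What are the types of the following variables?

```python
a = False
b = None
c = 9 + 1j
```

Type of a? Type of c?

a is bool; c is complex

bool, complex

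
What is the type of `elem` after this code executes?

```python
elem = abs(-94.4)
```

abs() of float returns float

float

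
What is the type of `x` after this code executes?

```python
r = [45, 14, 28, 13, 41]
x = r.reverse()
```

list.reverse() returns None

NoneType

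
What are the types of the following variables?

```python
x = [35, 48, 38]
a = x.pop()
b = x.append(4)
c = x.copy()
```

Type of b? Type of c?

list.append() returns None; list.copy() returns list

NoneType, list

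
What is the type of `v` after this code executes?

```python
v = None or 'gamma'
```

'or' with None returns the other value ('gamma', str)

str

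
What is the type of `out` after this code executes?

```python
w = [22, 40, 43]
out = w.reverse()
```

list.reverse() returns None

NoneType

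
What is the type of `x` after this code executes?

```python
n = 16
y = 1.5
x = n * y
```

int * float returns float (16 * 1.5 = 24.0)

float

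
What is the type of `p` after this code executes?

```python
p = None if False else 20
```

Ternary: condition is False, else branch (20) taken → int

int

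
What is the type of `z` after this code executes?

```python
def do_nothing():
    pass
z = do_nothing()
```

A function with no return statement returns None

NoneType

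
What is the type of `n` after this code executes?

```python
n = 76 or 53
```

'or' returns the first truthy value (76, which is int)

int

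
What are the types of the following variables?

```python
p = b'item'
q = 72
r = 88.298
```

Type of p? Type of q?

p is bytes; q is int

bytes, int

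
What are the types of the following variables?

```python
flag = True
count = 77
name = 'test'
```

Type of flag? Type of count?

flag is bool; count is int

bool, int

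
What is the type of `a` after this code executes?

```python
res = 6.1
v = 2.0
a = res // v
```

float // float returns float (floor division preserves float type)

float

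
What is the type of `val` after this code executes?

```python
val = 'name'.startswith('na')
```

str.startswith() returns bool

bool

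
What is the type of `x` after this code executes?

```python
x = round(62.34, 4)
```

round() with ndigits arg returns float

float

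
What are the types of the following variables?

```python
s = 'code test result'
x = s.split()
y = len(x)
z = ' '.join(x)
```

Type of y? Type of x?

len() returns int; str.split() returns list

int, list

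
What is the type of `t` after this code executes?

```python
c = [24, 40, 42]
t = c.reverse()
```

list.reverse() returns None

NoneType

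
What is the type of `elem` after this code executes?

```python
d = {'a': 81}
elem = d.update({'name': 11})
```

dict.update() returns None

NoneType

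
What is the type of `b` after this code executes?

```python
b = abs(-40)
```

abs() of int returns int

int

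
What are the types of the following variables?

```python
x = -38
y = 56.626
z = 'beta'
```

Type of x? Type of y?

x is int; y is float

int, float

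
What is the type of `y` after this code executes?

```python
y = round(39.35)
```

round() with no ndigits arg returns int

int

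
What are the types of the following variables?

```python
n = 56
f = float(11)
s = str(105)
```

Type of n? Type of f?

n is int; f is float

int, float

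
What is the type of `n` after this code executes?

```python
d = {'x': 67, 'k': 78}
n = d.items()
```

dict.items() returns a dict_items view

dict_items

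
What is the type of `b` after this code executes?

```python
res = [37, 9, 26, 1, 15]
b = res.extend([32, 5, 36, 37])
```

list.extend() returns None

NoneType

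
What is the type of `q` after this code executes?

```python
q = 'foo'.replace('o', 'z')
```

str.replace() returns str

str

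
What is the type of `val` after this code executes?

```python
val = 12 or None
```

'or' returns first truthy value (12, int)

int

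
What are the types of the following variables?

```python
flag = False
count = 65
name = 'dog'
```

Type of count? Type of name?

count is int; name is str

int, str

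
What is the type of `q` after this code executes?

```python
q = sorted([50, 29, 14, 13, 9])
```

sorted() always returns list

list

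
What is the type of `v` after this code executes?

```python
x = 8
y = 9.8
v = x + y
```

int + float returns float (8 + 9.8 = 17.8)

float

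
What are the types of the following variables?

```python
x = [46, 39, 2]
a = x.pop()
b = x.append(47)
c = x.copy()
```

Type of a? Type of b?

list.pop() returns the element (int); list.append() returns None

int, NoneType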